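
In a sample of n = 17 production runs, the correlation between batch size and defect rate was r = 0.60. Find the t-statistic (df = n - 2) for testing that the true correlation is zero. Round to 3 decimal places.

2.905

t = r·√(n−2) / √(1−r²) with r = 0.60, n = 17
  = 0.60·√15 / √(1 − 0.3600)
  = 0.60·3.872983 / 0.800000
  = 2.323790 / 0.800000 = 2.905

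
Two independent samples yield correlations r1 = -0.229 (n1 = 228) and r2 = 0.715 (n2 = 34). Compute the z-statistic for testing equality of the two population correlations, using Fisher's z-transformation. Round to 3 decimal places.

Fisher z-transforms: z1 = atanh(-0.229) = -0.233134, z2 = atanh(0.715) = 0.897340; difference d = -1.130474
Var(d) = 1/225 + 1/31 = 0.0044444 + 0.0322581 = 0.0367025
z = d/√Var(d) = -1.130474 / √0.0367025 = -1.130474 / 0.191579 = -5.901

-5.901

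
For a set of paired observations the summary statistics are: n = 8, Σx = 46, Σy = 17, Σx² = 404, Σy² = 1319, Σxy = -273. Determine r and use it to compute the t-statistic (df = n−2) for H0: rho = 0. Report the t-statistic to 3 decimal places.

-4.458

Numerator: nΣxy − (Σx)(Σy) = 8·(-273) − (46)(17) = -2966
Denominator: √[(nΣx²−(Σx)²)(nΣy²−(Σy)²)]
  nΣx²−(Σx)² = 8·404 − 2116 = 1116;  nΣy²−(Σy)² = 8·1319 − 289 = 10263
  √(1116·10263) = √11453508 = 3384.3032
r = -2966 / 3384.3032 = -0.8764
t = r·√(n−2)/√(1−r²) = -0.8764·√6 / √(1−0.768077) = -2.146733 / 0.481584 = -4.458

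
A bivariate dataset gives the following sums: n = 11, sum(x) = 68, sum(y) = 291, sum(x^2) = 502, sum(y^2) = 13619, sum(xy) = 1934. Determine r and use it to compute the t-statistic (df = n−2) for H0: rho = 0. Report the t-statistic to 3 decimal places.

S_xy = nΣxy − ΣxΣy = 11·1934 − 68·291 = 21274 − 19788 = 1486
S_xx = nΣx² − (Σx)² = 11·502 − 68² = 5522 − 4624 = 898
S_yy = nΣy² − (Σy)² = 11·13619 − 291² = 149809 − 84681 = 65128
r = S_xy / √(S_xx·S_yy) = 1486 / √(898·65128) = 1486 / √58484944 = 1486 / 7647.5450 = 0.1943
t = r·√(n−2)/√(1−r²) = 0.1943·√9 / √(1−0.037752) = 0.582900 / 0.980942 = 0.594

0.594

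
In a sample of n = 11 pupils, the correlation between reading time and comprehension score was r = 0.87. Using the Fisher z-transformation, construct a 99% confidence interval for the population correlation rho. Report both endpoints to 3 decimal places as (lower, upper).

Fisher z: z_r = atanh(r) = ½·ln((1+0.87)/(1−0.87)) = 1.333080
SE(z) = 1/√(n−3) = 1/√8 = 0.353553
99% ⇒ z* = 2.576; margin = 2.576·0.353553 = 0.910753
CI on z-scale: (0.422327, 2.243833)
Back-transform: tanh(0.422327) = 0.398889, tanh(2.243833) = 0.977756

(0.399, 0.978)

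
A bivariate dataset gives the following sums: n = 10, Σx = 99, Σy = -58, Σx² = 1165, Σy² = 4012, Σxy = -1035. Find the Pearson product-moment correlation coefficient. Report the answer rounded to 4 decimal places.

-0.5590

S_xy = nΣxy − ΣxΣy = 10·(-1035) − 99·(-58) = -10350 − (-5742) = -4608
S_xx = nΣx² − (Σx)² = 10·1165 − 99² = 11650 − 9801 = 1849
S_yy = nΣy² − (Σy)² = 10·4012 − (-58)² = 40120 − 3364 = 36756
r = S_xy / √(S_xx·S_yy) = -4608 / √(1849·36756) = -4608 / √67961844 = -4608 / 8243.8974 = -0.5590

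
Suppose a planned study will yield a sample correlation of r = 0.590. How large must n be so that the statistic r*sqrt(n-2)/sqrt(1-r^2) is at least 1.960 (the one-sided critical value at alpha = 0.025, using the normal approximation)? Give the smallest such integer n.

r√(n−2)/√(1−r²) ≥ 1.960  ⇔  n−2 ≥ (1.960)²·(1−r²)/r²
(1−r²)/r² = (1−0.348100)/0.348100 = 1.8727
n ≥ 2 + 3.8416·1.8727 = 2 + 7.1942 = 9.1942
⌈9.1942⌉ = 10

10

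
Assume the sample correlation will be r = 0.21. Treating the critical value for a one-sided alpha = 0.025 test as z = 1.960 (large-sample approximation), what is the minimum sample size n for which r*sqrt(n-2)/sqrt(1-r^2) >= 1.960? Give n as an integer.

Need r·√(n−2)/√(1−r²) ≥ 1.960
√(n−2) ≥ 1.960·√(1−0.0441) / 0.21 = 1.960·0.977701 / 0.21 = 9.1252
n−2 ≥ 83.2693  ⇒  n ≥ 85.2693
Smallest integer n = 86

86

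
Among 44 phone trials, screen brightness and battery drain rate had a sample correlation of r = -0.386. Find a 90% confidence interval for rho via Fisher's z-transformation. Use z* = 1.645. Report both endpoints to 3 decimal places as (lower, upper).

z_r = atanh(-0.386) = -0.407091;  SE = 1/√(n−3) = 1/√41 = 0.156174
z-limits: -0.407091 ± 1.645·0.156174 = -0.407091 ± 0.256906 = [-0.663997, -0.150185]
ρ-limits: (tanh -0.663997, tanh -0.150185) = (-0.581, -0.149)

(-0.581, -0.149)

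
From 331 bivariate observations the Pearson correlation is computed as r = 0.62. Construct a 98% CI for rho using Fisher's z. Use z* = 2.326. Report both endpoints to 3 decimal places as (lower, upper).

z_r = atanh(0.62) = 0.725005;  SE = 1/√(n−3) = 1/√328 = 0.055216
z-limits: 0.725005 ± 2.326·0.055216 = 0.725005 ± 0.128432 = [0.596573, 0.853437]
ρ-limits: (tanh 0.596573, tanh 0.853437) = (0.535, 0.693)

(0.535, 0.693)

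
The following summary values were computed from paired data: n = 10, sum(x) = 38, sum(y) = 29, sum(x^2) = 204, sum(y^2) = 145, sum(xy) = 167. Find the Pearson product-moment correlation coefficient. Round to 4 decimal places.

0.9428

S_xy = nΣxy − ΣxΣy = 10·167 − 38·29 = 1670 − 1102 = 568
S_xx = nΣx² − (Σx)² = 10·204 − 38² = 2040 − 1444 = 596
S_yy = nΣy² − (Σy)² = 10·145 − 29² = 1450 − 841 = 609
r = S_xy / √(S_xx·S_yy) = 568 / √(596·609) = 568 / √362964 = 568 / 602.4649 = 0.9428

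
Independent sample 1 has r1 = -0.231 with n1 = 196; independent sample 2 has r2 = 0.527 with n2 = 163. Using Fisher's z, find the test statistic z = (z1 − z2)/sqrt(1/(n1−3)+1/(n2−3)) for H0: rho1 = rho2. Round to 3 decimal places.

-7.681

z1 = atanh(-0.231) = -0.235246,  z2 = atanh(0.527) = 0.585982
SE = √(1/(n1−3) + 1/(n2−3)) = √(1/193 + 1/160) = √(0.0051813 + 0.0062500) = √0.0114313 = 0.106917
z = (z1 − z2)/SE = (-0.235246 − 0.585982) / 0.106917 = -0.821228 / 0.106917 = -7.681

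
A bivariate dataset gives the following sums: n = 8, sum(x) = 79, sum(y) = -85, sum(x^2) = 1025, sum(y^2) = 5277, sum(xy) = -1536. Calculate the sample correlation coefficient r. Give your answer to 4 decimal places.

-0.6731

S_xy = nΣxy − ΣxΣy = 8·(-1536) − 79·(-85) = -12288 − (-6715) = -5573
S_xx = nΣx² − (Σx)² = 8·1025 − 79² = 8200 − 6241 = 1959
S_yy = nΣy² − (Σy)² = 8·5277 − (-85)² = 42216 − 7225 = 34991
r = S_xy / √(S_xx·S_yy) = -5573 / √(1959·34991) = -5573 / √68547369 = -5573 / 8279.3339 = -0.6731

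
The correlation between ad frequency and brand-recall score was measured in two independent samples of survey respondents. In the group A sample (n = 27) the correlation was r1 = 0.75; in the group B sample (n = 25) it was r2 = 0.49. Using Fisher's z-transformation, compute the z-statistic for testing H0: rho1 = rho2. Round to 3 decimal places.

Fisher z-transforms: z1 = atanh(0.75) = 0.972955, z2 = atanh(0.49) = 0.536060; difference d = 0.436895
Var(d) = 1/24 + 1/22 = 0.0416667 + 0.0454545 = 0.0871212
z = d/√Var(d) = 0.436895 / √0.0871212 = 0.436895 / 0.295163 = 1.480

1.480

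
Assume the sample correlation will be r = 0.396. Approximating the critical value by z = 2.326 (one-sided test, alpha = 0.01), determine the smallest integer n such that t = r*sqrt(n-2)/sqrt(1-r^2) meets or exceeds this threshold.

32

r√(n−2)/√(1−r²) ≥ 2.326  ⇔  n−2 ≥ (2.326)²·(1−r²)/r²
(1−r²)/r² = (1−0.156816)/0.156816 = 5.3769
n ≥ 2 + 5.410276·5.3769 = 2 + 29.0905 = 31.0905
⌈31.0905⌉ = 32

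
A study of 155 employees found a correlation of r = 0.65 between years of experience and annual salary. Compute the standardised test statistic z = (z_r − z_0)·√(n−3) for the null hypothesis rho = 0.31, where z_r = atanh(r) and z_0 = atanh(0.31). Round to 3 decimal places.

Fisher z: atanh(0.65) = 0.775299, atanh(0.31) = 0.320545
z = (z_r − z_0)·√(n−3) = (0.775299 − 0.320545)·√152 = 0.454754 · 12.328828 = 5.607

5.607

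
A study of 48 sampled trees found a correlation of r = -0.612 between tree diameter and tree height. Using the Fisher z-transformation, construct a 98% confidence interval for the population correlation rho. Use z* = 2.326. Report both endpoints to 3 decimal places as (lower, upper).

(-0.785, -0.350)

Fisher z: z_r = atanh(r) = ½·ln((1+(-0.612))/(1−(-0.612))) = -0.712113
SE(z) = 1/√(n−3) = 1/√45 = 0.149071
98% ⇒ z* = 2.326; margin = 2.326·0.149071 = 0.346739
CI on z-scale: (-1.058852, -0.365374)
Back-transform: tanh(-1.058852) = -0.785224, tanh(-0.365374) = -0.349939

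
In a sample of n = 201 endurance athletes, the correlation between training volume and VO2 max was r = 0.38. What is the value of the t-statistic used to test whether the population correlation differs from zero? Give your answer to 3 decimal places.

5.795

1 − r² = 1 − 0.1444 = 0.8556;  √(1−r²) = 0.924986
√(n−2) = √199 = 14.106736
t = r·√(n−2)/√(1−r²) = 0.38 · 14.106736 / 0.924986 = 5.795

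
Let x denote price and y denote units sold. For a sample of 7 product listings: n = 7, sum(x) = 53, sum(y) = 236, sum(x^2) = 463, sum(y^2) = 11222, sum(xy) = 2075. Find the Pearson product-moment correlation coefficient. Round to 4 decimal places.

0.6419

Numerator: nΣxy − (Σx)(Σy) = 7·2075 − (53)(236) = 2017
Denominator: √[(nΣx²−(Σx)²)(nΣy²−(Σy)²)]
  nΣx²−(Σx)² = 7·463 − 2809 = 432;  nΣy²−(Σy)² = 7·11222 − 55696 = 22858
  √(432·22858) = √9874656 = 3142.3965
r = 2017 / 3142.3965 = 0.6419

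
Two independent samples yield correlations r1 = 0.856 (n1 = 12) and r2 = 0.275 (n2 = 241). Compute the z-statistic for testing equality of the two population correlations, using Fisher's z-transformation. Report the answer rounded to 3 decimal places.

z1 = atanh(0.856) = 1.278183,  z2 = atanh(0.275) = 0.282265
SE = √(1/(n1−3) + 1/(n2−3)) = √(1/9 + 1/238) = √(0.1111111 + 0.0042017) = √0.1153128 = 0.339577
z = (z1 − z2)/SE = (1.278183 − 0.282265) / 0.339577 = 0.995918 / 0.339577 = 2.933

2.933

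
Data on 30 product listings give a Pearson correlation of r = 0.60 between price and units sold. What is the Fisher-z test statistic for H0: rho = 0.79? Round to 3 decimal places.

Fisher z: atanh(0.60) = 0.693147, atanh(0.79) = 1.071432
z = (z_r − z_0)·√(n−3) = (0.693147 − 1.071432)·√27 = -0.378285 · 5.196152 = -1.966

-1.966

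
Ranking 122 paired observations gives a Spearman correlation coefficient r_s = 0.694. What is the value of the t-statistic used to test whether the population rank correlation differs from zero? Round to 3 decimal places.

1 − r_s² = 1 − 0.481636 = 0.518364;  √(1−r_s²) = 0.719975
√(n−2) = √120 = 10.954451
t = r_s·√(n−2)/√(1−r_s²) = 0.694 · 10.954451 / 0.719975 = 10.559

10.559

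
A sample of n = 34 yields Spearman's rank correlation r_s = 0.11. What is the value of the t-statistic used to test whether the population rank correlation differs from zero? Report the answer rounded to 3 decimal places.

0.626

1 − r_s² = 1 − 0.0121 = 0.9879;  √(1−r_s²) = 0.993932
√(n−2) = √32 = 5.656854
t = r_s·√(n−2)/√(1−r_s²) = 0.11 · 5.656854 / 0.993932 = 0.626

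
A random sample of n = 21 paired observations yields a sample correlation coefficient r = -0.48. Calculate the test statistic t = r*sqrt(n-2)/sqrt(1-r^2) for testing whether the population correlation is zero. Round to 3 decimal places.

-2.385

t = r·√(n−2) / √(1−r²) with r = -0.48, n = 21
  = -0.48·√19 / √(1 − 0.2304)
  = -0.48·4.358899 / 0.877268
  = -2.092272 / 0.877268 = -2.385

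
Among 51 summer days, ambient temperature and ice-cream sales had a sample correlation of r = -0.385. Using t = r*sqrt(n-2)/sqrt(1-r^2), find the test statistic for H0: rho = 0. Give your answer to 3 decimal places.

-2.920

1 − r² = 1 − 0.148225 = 0.851775;  √(1−r²) = 0.922917
√(n−2) = √49 = 7.000000
t = r·√(n−2)/√(1−r²) = -0.385 · 7.000000 / 0.922917 = -2.920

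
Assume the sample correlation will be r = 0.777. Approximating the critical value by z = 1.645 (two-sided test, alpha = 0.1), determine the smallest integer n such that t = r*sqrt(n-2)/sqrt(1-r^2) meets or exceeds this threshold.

4

r√(n−2)/√(1−r²) ≥ 1.645  ⇔  n−2 ≥ (1.645)²·(1−r²)/r²
(1−r²)/r² = (1−0.603729)/0.603729 = 0.6564
n ≥ 2 + 2.706025·0.6564 = 2 + 1.7762 = 3.7762
⌈3.7762⌉ = 4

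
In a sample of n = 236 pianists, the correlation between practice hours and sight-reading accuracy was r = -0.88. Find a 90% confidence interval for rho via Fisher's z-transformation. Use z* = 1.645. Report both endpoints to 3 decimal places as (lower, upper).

z_r = atanh(-0.88) = -1.375768;  SE = 1/√(n−3) = 1/√233 = 0.065512
z-limits: -1.375768 ± 1.645·0.065512 = -1.375768 ± 0.107767 = [-1.483535, -1.268001]
ρ-limits: (tanh -1.483535, tanh -1.268001) = (-0.902, -0.853)

(-0.902, -0.853)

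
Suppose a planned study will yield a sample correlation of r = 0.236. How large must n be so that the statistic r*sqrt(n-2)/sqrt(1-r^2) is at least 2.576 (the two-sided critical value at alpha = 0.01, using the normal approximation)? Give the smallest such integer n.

Need r·√(n−2)/√(1−r²) ≥ 2.576
√(n−2) ≥ 2.576·√(1−0.055696) / 0.236 = 2.576·0.971753 / 0.236 = 10.6069
n−2 ≥ 112.5063  ⇒  n ≥ 114.5063
Smallest integer n = 115

115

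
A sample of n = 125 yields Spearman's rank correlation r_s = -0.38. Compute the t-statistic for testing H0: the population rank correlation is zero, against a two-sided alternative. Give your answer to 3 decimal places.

t = r_s·√(n−2) / √(1−r_s²) with r_s = -0.38, n = 125
  = -0.38·√123 / √(1 − 0.1444)
  = -0.38·11.090537 / 0.924986
  = -4.214404 / 0.924986 = -4.556

-4.556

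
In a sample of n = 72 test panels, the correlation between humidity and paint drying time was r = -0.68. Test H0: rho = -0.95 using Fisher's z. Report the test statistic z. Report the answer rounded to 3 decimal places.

8.329

z_r = atanh(-0.68) = -0.829114,  z_0 = atanh(-0.95) = -1.831781
SE = 1/√(n−3) = 1/√69 = 0.120386
z = (z_r − z_0)/SE = (-0.829114 − (-1.831781)) / 0.120386 = 1.002667 / 0.120386 = 8.329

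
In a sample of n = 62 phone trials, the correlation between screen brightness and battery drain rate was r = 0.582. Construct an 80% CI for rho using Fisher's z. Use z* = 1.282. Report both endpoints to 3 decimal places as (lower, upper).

Fisher z: z_r = atanh(r) = ½·ln((1+0.582)/(1−0.582)) = 0.665482
SE(z) = 1/√(n−3) = 1/√59 = 0.130189
80% ⇒ z* = 1.282; margin = 1.282·0.130189 = 0.166902
CI on z-scale: (0.498580, 0.832384)
Back-transform: tanh(0.498580) = 0.461000, tanh(0.832384) = 0.681754

(0.461, 0.682)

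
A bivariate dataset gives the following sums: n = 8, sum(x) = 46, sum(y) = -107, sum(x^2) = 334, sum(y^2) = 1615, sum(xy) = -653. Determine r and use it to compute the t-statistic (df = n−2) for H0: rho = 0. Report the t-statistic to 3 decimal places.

-0.868

S_xy = nΣxy − ΣxΣy = 8·(-653) − 46·(-107) = -5224 − (-4922) = -302
S_xx = nΣx² − (Σx)² = 8·334 − 46² = 2672 − 2116 = 556
S_yy = nΣy² − (Σy)² = 8·1615 − (-107)² = 12920 − 11449 = 1471
r = S_xy / √(S_xx·S_yy) = -302 / √(556·1471) = -302 / √817876 = -302 / 904.3650 = -0.3339
t = r·√(n−2)/√(1−r²) = -0.3339·√6 / √(1−0.111489) = -0.817885 / 0.942609 = -0.868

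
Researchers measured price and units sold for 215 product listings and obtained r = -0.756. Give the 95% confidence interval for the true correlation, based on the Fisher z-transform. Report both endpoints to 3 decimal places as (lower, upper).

Fisher z: z_r = atanh(r) = ½·ln((1+(-0.756))/(1−(-0.756))) = -0.986813
SE(z) = 1/√(n−3) = 1/√212 = 0.068680
95% ⇒ z* = 1.960; margin = 1.960·0.068680 = 0.134613
CI on z-scale: (-1.121426, -0.852200)
Back-transform: tanh(-1.121426) = -0.808064, tanh(-0.852200) = -0.692217

(-0.808, -0.692)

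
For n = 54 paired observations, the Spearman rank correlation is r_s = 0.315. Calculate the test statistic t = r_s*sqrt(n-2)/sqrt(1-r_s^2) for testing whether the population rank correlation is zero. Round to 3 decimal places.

2.393

1 − r_s² = 1 − 0.099225 = 0.900775;  √(1−r_s²) = 0.949092
√(n−2) = √52 = 7.211103
t = r_s·√(n−2)/√(1−r_s²) = 0.315 · 7.211103 / 0.949092 = 2.393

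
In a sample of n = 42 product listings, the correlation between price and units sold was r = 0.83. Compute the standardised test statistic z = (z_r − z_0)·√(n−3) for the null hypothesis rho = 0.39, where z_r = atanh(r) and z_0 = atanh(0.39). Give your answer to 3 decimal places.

Fisher z: atanh(0.83) = 1.188136, atanh(0.39) = 0.411800
z = (z_r − z_0)·√(n−3) = (1.188136 − 0.411800)·√39 = 0.776336 · 6.244998 = 4.848

4.848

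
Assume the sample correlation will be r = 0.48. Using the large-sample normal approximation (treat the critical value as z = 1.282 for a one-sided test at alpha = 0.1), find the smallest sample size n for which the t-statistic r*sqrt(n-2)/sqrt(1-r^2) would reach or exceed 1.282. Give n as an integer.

8

r√(n−2)/√(1−r²) ≥ 1.282  ⇔  n−2 ≥ (1.282)²·(1−r²)/r²
(1−r²)/r² = (1−0.2304)/0.2304 = 3.3403
n ≥ 2 + 1.643524·3.3403 = 2 + 5.4899 = 7.4899
⌈7.4899⌉ = 8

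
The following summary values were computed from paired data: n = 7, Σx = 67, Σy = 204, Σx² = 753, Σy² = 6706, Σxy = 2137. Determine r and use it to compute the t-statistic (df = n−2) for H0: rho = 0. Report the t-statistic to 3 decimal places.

S_xy = nΣxy − ΣxΣy = 7·2137 − 67·204 = 14959 − 13668 = 1291
S_xx = nΣx² − (Σx)² = 7·753 − 67² = 5271 − 4489 = 782
S_yy = nΣy² − (Σy)² = 7·6706 − 204² = 46942 − 41616 = 5326
r = S_xy / √(S_xx·S_yy) = 1291 / √(782·5326) = 1291 / √4164932 = 1291 / 2040.8165 = 0.6326
t = r·√(n−2)/√(1−r²) = 0.6326·√5 / √(1−0.400183) = 1.414537 / 0.774479 = 1.826

1.826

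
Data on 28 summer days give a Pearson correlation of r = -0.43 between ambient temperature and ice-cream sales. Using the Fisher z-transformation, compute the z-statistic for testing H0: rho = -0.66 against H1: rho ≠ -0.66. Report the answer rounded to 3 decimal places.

Fisher z: atanh(-0.43) = -0.459897, atanh(-0.66) = -0.792814
z = (z_r − z_0)·√(n−3) = (-0.459897 − (-0.792814))·√25 = 0.332917 · 5.000000 = 1.665

1.665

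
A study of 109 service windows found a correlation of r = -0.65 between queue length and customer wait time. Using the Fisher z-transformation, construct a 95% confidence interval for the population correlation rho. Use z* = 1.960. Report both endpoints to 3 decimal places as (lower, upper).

(-0.747, -0.526)

Fisher z: z_r = atanh(r) = ½·ln((1+(-0.65))/(1−(-0.65))) = -0.775299
SE(z) = 1/√(n−3) = 1/√106 = 0.097129
95% ⇒ z* = 1.960; margin = 1.960·0.097129 = 0.190373
CI on z-scale: (-0.965672, -0.584926)
Back-transform: tanh(-0.965672) = -0.746796, tanh(-0.584926) = -0.526237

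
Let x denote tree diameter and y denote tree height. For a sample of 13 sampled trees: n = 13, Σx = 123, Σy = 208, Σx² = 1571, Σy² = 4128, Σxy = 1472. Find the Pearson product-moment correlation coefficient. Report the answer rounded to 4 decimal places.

-0.8690

Numerator: nΣxy − (Σx)(Σy) = 13·1472 − (123)(208) = -6448
Denominator: √[(nΣx²−(Σx)²)(nΣy²−(Σy)²)]
  nΣx²−(Σx)² = 13·1571 − 15129 = 5294;  nΣy²−(Σy)² = 13·4128 − 43264 = 10400
  √(5294·10400) = √55057600 = 7420.0809
r = -6448 / 7420.0809 = -0.8690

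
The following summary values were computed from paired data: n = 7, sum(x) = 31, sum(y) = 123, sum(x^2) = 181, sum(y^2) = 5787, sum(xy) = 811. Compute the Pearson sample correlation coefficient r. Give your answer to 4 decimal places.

0.6689

Numerator: nΣxy − (Σx)(Σy) = 7·811 − (31)(123) = 1864
Denominator: √[(nΣx²−(Σx)²)(nΣy²−(Σy)²)]
  nΣx²−(Σx)² = 7·181 − 961 = 306;  nΣy²−(Σy)² = 7·5787 − 15129 = 25380
  √(306·25380) = √7766280 = 2786.8046
r = 1864 / 2786.8046 = 0.6689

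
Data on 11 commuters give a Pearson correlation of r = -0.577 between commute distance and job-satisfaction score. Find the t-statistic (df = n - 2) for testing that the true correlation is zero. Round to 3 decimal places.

1 − r² = 1 − 0.332929 = 0.667071;  √(1−r²) = 0.816744
√(n−2) = √9 = 3.000000
t = r·√(n−2)/√(1−r²) = -0.577 · 3.000000 / 0.816744 = -2.119

-2.119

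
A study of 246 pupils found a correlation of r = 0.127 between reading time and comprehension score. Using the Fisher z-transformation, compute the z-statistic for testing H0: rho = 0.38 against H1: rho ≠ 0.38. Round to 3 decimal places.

z_r = atanh(0.127) = 0.127689,  z_0 = atanh(0.38) = 0.400060
SE = 1/√(n−3) = 1/√243 = 0.064150
z = (z_r − z_0)/SE = (0.127689 − 0.400060) / 0.064150 = -0.272371 / 0.064150 = -4.246

-4.246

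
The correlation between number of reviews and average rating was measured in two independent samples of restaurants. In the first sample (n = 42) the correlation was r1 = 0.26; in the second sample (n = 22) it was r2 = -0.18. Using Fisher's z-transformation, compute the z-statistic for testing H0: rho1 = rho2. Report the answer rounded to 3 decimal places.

z1 = atanh(0.26) = 0.266108,  z2 = atanh(-0.18) = -0.181983
SE = √(1/(n1−3) + 1/(n2−3)) = √(1/39 + 1/19) = √(0.0256410 + 0.0526316) = √0.0782726 = 0.279772
z = (z1 − z2)/SE = (0.266108 − (-0.181983)) / 0.279772 = 0.448091 / 0.279772 = 1.602

1.602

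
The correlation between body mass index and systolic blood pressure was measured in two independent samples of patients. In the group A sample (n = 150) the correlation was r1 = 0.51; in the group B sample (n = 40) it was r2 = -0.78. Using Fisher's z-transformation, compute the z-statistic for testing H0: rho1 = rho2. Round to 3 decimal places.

Fisher z-transforms: z1 = atanh(0.51) = 0.562730, z2 = atanh(-0.78) = -1.045371; difference d = 1.608101
Var(d) = 1/147 + 1/37 = 0.0068027 + 0.0270270 = 0.0338297
z = d/√Var(d) = 1.608101 / √0.0338297 = 1.608101 / 0.183929 = 8.743

8.743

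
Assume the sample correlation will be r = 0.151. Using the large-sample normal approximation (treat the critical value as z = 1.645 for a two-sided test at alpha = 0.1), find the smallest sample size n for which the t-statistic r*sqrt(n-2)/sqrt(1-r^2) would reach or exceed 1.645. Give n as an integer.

118

Need r·√(n−2)/√(1−r²) ≥ 1.645
√(n−2) ≥ 1.645·√(1−0.022801) / 0.151 = 1.645·0.988534 / 0.151 = 10.7691
n−2 ≥ 115.9735  ⇒  n ≥ 117.9735
Smallest integer n = 118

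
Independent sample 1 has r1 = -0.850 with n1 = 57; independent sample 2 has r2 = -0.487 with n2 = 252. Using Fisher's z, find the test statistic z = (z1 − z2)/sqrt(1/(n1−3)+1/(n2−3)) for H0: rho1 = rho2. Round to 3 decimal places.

-4.823

z1 = atanh(-0.850) = -1.256153,  z2 = atanh(-0.487) = -0.532120
SE = √(1/(n1−3) + 1/(n2−3)) = √(1/54 + 1/249) = √(0.0185185 + 0.0040161) = √0.0225346 = 0.150115
z = (z1 − z2)/SE = (-1.256153 − (-0.532120)) / 0.150115 = -0.724033 / 0.150115 = -4.823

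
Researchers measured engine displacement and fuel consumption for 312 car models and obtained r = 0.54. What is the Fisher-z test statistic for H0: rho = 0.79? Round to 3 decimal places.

Fisher z: atanh(0.54) = 0.604156, atanh(0.79) = 1.071432
z = (z_r − z_0)·√(n−3) = (0.604156 − 1.071432)·√309 = -0.467276 · 17.578396 = -8.214

-8.214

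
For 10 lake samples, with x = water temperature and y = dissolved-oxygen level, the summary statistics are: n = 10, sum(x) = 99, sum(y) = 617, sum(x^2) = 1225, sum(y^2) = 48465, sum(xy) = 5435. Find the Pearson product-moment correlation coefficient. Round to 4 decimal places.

S_xy = nΣxy − ΣxΣy = 10·5435 − 99·617 = 54350 − 61083 = -6733
S_xx = nΣx² − (Σx)² = 10·1225 − 99² = 12250 − 9801 = 2449
S_yy = nΣy² − (Σy)² = 10·48465 − 617² = 484650 − 380689 = 103961
r = S_xy / √(S_xx·S_yy) = -6733 / √(2449·103961) = -6733 / √254600489 = -6733 / 15956.2053 = -0.4220

-0.4220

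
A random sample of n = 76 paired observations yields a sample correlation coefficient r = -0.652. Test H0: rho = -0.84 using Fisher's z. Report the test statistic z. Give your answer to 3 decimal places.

z_r = atanh(-0.652) = -0.778770,  z_0 = atanh(-0.84) = -1.221174
SE = 1/√(n−3) = 1/√73 = 0.117041
z = (z_r − z_0)/SE = (-0.778770 − (-1.221174)) / 0.117041 = 0.442404 / 0.117041 = 3.780

3.780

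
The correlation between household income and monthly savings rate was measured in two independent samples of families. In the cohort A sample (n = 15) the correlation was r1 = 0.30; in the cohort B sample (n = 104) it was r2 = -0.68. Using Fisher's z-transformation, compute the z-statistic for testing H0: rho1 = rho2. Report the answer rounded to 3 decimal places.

3.729

Fisher z-transforms: z1 = atanh(0.30) = 0.309520, z2 = atanh(-0.68) = -0.829114; difference d = 1.138634
Var(d) = 1/12 + 1/101 = 0.0833333 + 0.0099010 = 0.0932343
z = d/√Var(d) = 1.138634 / √0.0932343 = 1.138634 / 0.305343 = 3.729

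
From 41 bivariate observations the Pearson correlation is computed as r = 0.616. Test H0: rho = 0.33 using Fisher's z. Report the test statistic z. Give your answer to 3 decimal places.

2.316

Fisher z: atanh(0.616) = 0.718533, atanh(0.33) = 0.342828
z = (z_r − z_0)·√(n−3) = (0.718533 − 0.342828)·√38 = 0.375705 · 6.164414 = 2.316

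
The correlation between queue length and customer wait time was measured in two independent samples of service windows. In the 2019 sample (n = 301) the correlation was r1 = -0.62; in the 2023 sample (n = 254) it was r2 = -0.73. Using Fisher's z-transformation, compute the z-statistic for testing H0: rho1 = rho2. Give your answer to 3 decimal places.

2.378

Fisher z-transforms: z1 = atanh(-0.62) = -0.725005, z2 = atanh(-0.73) = -0.928727; difference d = 0.203722
Var(d) = 1/298 + 1/251 = 0.0033557 + 0.0039841 = 0.0073398
z = d/√Var(d) = 0.203722 / √0.0073398 = 0.203722 / 0.085673 = 2.378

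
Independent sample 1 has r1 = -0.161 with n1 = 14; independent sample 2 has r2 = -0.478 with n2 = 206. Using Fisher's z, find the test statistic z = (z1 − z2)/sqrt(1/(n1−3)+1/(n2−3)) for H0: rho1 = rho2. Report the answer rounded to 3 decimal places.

1.156

Fisher z-transforms: z1 = atanh(-0.161) = -0.162413, z2 = atanh(-0.478) = -0.520389; difference d = 0.357976
Var(d) = 1/11 + 1/203 = 0.0909091 + 0.0049261 = 0.0958352
z = d/√Var(d) = 0.357976 / √0.0958352 = 0.357976 / 0.309573 = 1.156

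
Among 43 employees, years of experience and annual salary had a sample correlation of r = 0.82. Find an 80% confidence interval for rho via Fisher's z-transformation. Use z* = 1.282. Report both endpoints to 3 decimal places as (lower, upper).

(0.742, 0.876)

Fisher z: z_r = atanh(r) = ½·ln((1+0.82)/(1−0.82)) = 1.156817
SE(z) = 1/√(n−3) = 1/√40 = 0.158114
80% ⇒ z* = 1.282; margin = 1.282·0.158114 = 0.202702
CI on z-scale: (0.954115, 1.359519)
Back-transform: tanh(0.954115) = 0.741640, tanh(1.359519) = 0.876281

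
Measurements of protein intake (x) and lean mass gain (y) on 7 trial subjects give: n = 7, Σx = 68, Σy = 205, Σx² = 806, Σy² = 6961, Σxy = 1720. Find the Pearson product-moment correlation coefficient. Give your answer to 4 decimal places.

-0.7274

S_xy = nΣxy − ΣxΣy = 7·1720 − 68·205 = 12040 − 13940 = -1900
S_xx = nΣx² − (Σx)² = 7·806 − 68² = 5642 − 4624 = 1018
S_yy = nΣy² − (Σy)² = 7·6961 − 205² = 48727 − 42025 = 6702
r = S_xy / √(S_xx·S_yy) = -1900 / √(1018·6702) = -1900 / √6822636 = -1900 / 2612.0176 = -0.7274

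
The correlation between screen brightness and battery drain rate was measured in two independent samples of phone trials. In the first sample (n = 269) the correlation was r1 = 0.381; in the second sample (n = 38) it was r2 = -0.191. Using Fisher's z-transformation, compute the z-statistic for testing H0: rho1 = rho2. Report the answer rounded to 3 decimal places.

3.307

z1 = atanh(0.381) = 0.401229,  z2 = atanh(-0.191) = -0.193375
SE = √(1/(n1−3) + 1/(n2−3)) = √(1/266 + 1/35) = √(0.0037594 + 0.0285714) = √0.0323308 = 0.179808
z = (z1 − z2)/SE = (0.401229 − (-0.193375)) / 0.179808 = 0.594604 / 0.179808 = 3.307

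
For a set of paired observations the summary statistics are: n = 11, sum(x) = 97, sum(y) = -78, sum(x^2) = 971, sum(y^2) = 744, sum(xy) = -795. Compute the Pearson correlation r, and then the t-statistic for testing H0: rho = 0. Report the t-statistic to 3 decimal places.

-3.125

S_xy = nΣxy − ΣxΣy = 11·(-795) − 97·(-78) = -8745 − (-7566) = -1179
S_xx = nΣx² − (Σx)² = 11·971 − 97² = 10681 − 9409 = 1272
S_yy = nΣy² − (Σy)² = 11·744 − (-78)² = 8184 − 6084 = 2100
r = S_xy / √(S_xx·S_yy) = -1179 / √(1272·2100) = -1179 / √2671200 = -1179 / 1634.3806 = -0.7214
t = r·√(n−2)/√(1−r²) = -0.7214·√9 / √(1−0.520418) = -2.164200 / 0.692519 = -3.125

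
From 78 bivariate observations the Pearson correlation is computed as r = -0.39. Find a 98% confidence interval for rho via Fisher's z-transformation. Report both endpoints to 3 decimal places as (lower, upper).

z_r = atanh(-0.39) = -0.411800;  SE = 1/√(n−3) = 1/√75 = 0.115470
z-limits: -0.411800 ± 2.326·0.115470 = -0.411800 ± 0.268583 = [-0.680383, -0.143217]
ρ-limits: (tanh -0.680383, tanh -0.143217) = (-0.592, -0.142)

(-0.592, -0.142)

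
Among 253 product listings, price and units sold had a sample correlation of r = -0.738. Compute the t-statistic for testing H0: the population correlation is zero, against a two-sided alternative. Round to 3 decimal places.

t = r·√(n−2) / √(1−r²) with r = -0.738, n = 253
  = -0.738·√251 / √(1 − 0.544644)
  = -0.738·15.842980 / 0.674801
  = -11.692119 / 0.674801 = -17.327

-17.327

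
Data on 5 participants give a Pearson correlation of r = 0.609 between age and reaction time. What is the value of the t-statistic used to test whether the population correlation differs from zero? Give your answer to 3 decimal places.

1.330

1 − r² = 1 − 0.370881 = 0.629119;  √(1−r²) = 0.793170
√(n−2) = √3 = 1.732051
t = r·√(n−2)/√(1−r²) = 0.609 · 1.732051 / 0.793170 = 1.330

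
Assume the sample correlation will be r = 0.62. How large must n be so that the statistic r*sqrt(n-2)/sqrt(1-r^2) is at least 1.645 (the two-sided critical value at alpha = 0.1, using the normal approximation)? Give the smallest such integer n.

7

Need r·√(n−2)/√(1−r²) ≥ 1.645
√(n−2) ≥ 1.645·√(1−0.3844) / 0.62 = 1.645·0.784602 / 0.62 = 2.0817
n−2 ≥ 4.3335  ⇒  n ≥ 6.3335
Smallest integer n = 7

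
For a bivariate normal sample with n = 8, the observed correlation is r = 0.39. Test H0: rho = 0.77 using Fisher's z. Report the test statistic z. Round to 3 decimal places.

-1.361

Fisher z: atanh(0.39) = 0.411800, atanh(0.77) = 1.020328
z = (z_r − z_0)·√(n−3) = (0.411800 − 1.020328)·√5 = -0.608528 · 2.236068 = -1.361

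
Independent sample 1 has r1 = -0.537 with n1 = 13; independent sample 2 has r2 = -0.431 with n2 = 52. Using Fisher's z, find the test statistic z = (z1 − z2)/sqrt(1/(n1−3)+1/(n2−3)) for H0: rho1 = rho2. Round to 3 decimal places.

z1 = atanh(-0.537) = -0.599930,  z2 = atanh(-0.431) = -0.461124
SE = √(1/(n1−3) + 1/(n2−3)) = √(1/10 + 1/49) = √(0.1000000 + 0.0204082) = √0.1204082 = 0.346999
z = (z1 − z2)/SE = (-0.599930 − (-0.461124)) / 0.346999 = -0.138806 / 0.346999 = -0.400

-0.400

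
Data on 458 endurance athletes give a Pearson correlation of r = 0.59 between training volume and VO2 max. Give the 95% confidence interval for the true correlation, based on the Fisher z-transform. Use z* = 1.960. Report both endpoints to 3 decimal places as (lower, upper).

(0.527, 0.647)

z_r = atanh(0.59) = 0.677666;  SE = 1/√(n−3) = 1/√455 = 0.046881
z-limits: 0.677666 ± 1.960·0.046881 = 0.677666 ± 0.091887 = [0.585779, 0.769553]
ρ-limits: (tanh 0.585779, tanh 0.769553) = (0.527, 0.647)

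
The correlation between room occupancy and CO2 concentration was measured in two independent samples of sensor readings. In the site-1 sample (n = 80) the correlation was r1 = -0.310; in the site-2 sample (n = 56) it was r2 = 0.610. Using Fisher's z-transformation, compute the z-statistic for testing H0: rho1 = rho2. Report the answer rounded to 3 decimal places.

-5.768

Fisher z-transforms: z1 = atanh(-0.310) = -0.320545, z2 = atanh(0.610) = 0.708921; difference d = -1.029466
Var(d) = 1/77 + 1/53 = 0.0129870 + 0.0188679 = 0.0318549
z = d/√Var(d) = -1.029466 / √0.0318549 = -1.029466 / 0.178479 = -5.768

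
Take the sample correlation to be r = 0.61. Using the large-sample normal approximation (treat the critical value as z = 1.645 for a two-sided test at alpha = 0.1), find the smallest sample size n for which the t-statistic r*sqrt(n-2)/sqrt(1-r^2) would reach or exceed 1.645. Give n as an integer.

r√(n−2)/√(1−r²) ≥ 1.645  ⇔  n−2 ≥ (1.645)²·(1−r²)/r²
(1−r²)/r² = (1−0.3721)/0.3721 = 1.6874
n ≥ 2 + 2.706025·1.6874 = 2 + 4.5661 = 6.5661
⌈6.5661⌉ = 7

7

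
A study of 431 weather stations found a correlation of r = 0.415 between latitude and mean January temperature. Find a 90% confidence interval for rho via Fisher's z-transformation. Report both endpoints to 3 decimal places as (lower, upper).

z_r = atanh(0.415) = 0.441636;  SE = 1/√(n−3) = 1/√428 = 0.048337
z-limits: 0.441636 ± 1.645·0.048337 = 0.441636 ± 0.079514 = [0.362122, 0.521150]
ρ-limits: (tanh 0.362122, tanh 0.521150) = (0.347, 0.479)

(0.347, 0.479)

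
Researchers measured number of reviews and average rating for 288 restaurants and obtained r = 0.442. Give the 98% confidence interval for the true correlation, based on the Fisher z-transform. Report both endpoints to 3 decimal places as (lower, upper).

(0.325, 0.546)

z_r = atanh(0.442) = 0.474714;  SE = 1/√(n−3) = 1/√285 = 0.059235
z-limits: 0.474714 ± 2.326·0.059235 = 0.474714 ± 0.137781 = [0.336933, 0.612495]
ρ-limits: (tanh 0.336933, tanh 0.612495) = (0.325, 0.546)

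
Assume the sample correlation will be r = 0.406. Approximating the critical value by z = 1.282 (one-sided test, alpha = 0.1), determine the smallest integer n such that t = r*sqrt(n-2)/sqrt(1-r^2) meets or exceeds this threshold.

11

r√(n−2)/√(1−r²) ≥ 1.282  ⇔  n−2 ≥ (1.282)²·(1−r²)/r²
(1−r²)/r² = (1−0.164836)/0.164836 = 5.0666
n ≥ 2 + 1.643524·5.0666 = 2 + 8.3271 = 10.3271
⌈10.3271⌉ = 11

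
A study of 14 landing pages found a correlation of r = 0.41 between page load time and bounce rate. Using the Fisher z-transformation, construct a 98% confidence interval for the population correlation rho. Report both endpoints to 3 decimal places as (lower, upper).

Fisher z: z_r = atanh(r) = ½·ln((1+0.41)/(1−0.41)) = 0.435611
SE(z) = 1/√(n−3) = 1/√11 = 0.301511
98% ⇒ z* = 2.326; margin = 2.326·0.301511 = 0.701315
CI on z-scale: (-0.265704, 1.136926)
Back-transform: tanh(-0.265704) = -0.259623, tanh(1.136926) = 0.813376

(-0.260, 0.813)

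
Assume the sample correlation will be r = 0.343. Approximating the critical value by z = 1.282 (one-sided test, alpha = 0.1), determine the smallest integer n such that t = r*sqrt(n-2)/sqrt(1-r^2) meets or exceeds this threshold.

r√(n−2)/√(1−r²) ≥ 1.282  ⇔  n−2 ≥ (1.282)²·(1−r²)/r²
(1−r²)/r² = (1−0.117649)/0.117649 = 7.4999
n ≥ 2 + 1.643524·7.4999 = 2 + 12.3263 = 14.3263
⌈14.3263⌉ = 15

15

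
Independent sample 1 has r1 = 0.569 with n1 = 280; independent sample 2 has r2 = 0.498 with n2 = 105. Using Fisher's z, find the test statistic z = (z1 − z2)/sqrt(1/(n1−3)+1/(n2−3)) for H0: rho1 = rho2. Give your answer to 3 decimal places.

Fisher z-transforms: z1 = atanh(0.569) = 0.646043, z2 = atanh(0.498) = 0.546643; difference d = 0.099400
Var(d) = 1/277 + 1/102 = 0.0036101 + 0.0098039 = 0.0134140
z = d/√Var(d) = 0.099400 / √0.0134140 = 0.099400 / 0.115819 = 0.858

0.858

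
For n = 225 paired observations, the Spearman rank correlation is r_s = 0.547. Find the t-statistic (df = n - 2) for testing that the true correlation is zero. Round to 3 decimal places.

9.758

1 − r_s² = 1 − 0.299209 = 0.700791;  √(1−r_s²) = 0.837133
√(n−2) = √223 = 14.933185
t = r_s·√(n−2)/√(1−r_s²) = 0.547 · 14.933185 / 0.837133 = 9.758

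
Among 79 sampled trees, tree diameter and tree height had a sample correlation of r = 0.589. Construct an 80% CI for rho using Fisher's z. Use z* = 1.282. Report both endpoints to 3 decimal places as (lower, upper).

Fisher z: z_r = atanh(r) = ½·ln((1+0.589)/(1−0.589)) = 0.676133
SE(z) = 1/√(n−3) = 1/√76 = 0.114708
80% ⇒ z* = 1.282; margin = 1.282·0.114708 = 0.147056
CI on z-scale: (0.529077, 0.823189)
Back-transform: tanh(0.529077) = 0.484675, tanh(0.823189) = 0.676802

(0.485, 0.677)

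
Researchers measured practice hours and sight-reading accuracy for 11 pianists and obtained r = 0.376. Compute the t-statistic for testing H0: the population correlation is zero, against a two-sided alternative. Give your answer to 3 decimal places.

1 − r² = 1 − 0.141376 = 0.858624;  √(1−r²) = 0.926620
√(n−2) = √9 = 3.000000
t = r·√(n−2)/√(1−r²) = 0.376 · 3.000000 / 0.926620 = 1.217

1.217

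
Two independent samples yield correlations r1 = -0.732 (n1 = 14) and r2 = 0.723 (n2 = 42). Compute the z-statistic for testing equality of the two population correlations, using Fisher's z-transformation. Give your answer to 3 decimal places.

z1 = atanh(-0.732) = -0.933023,  z2 = atanh(0.723) = 0.913902
SE = √(1/(n1−3) + 1/(n2−3)) = √(1/11 + 1/39) = √(0.0909091 + 0.0256410) = √0.1165501 = 0.341394
z = (z1 − z2)/SE = (-0.933023 − 0.913902) / 0.341394 = -1.846925 / 0.341394 = -5.410

-5.410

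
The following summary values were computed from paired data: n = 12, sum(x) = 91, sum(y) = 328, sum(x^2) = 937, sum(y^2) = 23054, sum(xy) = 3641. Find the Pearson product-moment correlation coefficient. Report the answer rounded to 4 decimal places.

Numerator: nΣxy − (Σx)(Σy) = 12·3641 − (91)(328) = 13844
Denominator: √[(nΣx²−(Σx)²)(nΣy²−(Σy)²)]
  nΣx²−(Σx)² = 12·937 − 8281 = 2963;  nΣy²−(Σy)² = 12·23054 − 107584 = 169064
  √(2963·169064) = √500936632 = 22381.6137
r = 13844 / 22381.6137 = 0.6185

0.6185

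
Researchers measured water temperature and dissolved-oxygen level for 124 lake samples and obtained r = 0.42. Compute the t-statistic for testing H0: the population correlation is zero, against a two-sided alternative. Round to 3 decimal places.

t = r·√(n−2) / √(1−r²) with r = 0.42, n = 124
  = 0.42·√122 / √(1 − 0.1764)
  = 0.42·11.045361 / 0.907524
  = 4.639052 / 0.907524 = 5.112

5.112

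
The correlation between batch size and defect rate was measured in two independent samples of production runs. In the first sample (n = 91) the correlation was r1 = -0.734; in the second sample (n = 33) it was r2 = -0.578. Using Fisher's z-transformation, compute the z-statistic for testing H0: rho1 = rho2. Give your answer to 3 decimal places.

z1 = atanh(-0.734) = -0.937345,  z2 = atanh(-0.578) = -0.659454
SE = √(1/(n1−3) + 1/(n2−3)) = √(1/88 + 1/30) = √(0.0113636 + 0.0333333) = √0.0446969 = 0.211416
z = (z1 − z2)/SE = (-0.937345 − (-0.659454)) / 0.211416 = -0.277891 / 0.211416 = -1.314

-1.314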